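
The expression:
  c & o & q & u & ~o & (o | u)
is never true.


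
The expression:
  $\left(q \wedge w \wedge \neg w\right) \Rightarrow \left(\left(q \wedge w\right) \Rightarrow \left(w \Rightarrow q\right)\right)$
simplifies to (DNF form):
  $\text{True}$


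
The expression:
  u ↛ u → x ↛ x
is always true.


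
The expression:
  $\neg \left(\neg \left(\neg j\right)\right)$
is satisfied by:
  {j: False}


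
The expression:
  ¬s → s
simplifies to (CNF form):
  s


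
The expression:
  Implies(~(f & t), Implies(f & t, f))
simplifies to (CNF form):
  True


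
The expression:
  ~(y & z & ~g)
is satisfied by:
  {g: True, z: False, y: False}
  {g: False, z: False, y: False}
  {y: True, g: True, z: False}
  {y: True, g: False, z: False}
  {z: True, g: True, y: False}
  {z: True, g: False, y: False}
  {z: True, y: True, g: True}


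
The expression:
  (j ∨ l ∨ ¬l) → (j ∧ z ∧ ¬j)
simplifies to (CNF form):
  False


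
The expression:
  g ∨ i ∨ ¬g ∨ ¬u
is always true.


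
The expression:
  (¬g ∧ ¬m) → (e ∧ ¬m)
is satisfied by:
  {m: True, e: True, g: True}
  {m: True, e: True, g: False}
  {m: True, g: True, e: False}
  {m: True, g: False, e: False}
  {e: True, g: True, m: False}
  {e: True, g: False, m: False}
  {g: True, e: False, m: False}


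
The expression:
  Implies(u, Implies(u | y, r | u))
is always true.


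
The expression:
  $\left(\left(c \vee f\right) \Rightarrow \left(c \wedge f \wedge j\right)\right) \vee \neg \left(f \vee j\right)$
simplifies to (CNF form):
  $\left(c \vee \neg f\right) \wedge \left(f \vee \neg f\right) \wedge \left(j \vee \neg f\right) \wedge \left(c \vee \neg c \vee \neg f\right) \wedge \left(c \vee \neg c \vee \neg j\right) \wedge \left(c \vee \neg f \vee \neg j\right) \wedge \left(f \vee \neg c \vee \neg f\right) \wedge \left(f \vee \neg c \vee \neg j\right) \wedge \left(f \vee \neg f \vee \neg j\right) \wedge \left(j \vee \neg c \vee \neg f\right) \wedge \left(j \vee \neg c \vee \neg j\right) \wedge \left(j \vee \neg f \vee \neg j\right)$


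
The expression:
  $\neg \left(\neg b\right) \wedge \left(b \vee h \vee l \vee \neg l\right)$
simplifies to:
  $b$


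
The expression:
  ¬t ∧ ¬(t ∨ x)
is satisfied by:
  {x: False, t: False}


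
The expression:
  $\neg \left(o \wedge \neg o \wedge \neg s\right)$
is always true.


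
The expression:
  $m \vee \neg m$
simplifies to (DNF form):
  $\text{True}$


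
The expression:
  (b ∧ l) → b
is always true.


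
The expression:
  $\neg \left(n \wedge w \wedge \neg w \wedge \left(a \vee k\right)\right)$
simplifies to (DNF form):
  $\text{True}$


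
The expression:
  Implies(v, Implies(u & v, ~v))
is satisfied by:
  {u: False, v: False}
  {v: True, u: False}
  {u: True, v: False}


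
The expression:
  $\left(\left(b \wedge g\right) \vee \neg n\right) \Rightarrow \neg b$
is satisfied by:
  {n: True, b: False, g: False}
  {n: False, b: False, g: False}
  {g: True, n: True, b: False}
  {g: True, n: False, b: False}
  {b: True, n: True, g: False}


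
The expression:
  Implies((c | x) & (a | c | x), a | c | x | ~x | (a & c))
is always true.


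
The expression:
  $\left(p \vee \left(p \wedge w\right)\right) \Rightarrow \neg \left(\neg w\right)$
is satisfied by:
  {w: True, p: False}
  {p: False, w: False}
  {p: True, w: True}


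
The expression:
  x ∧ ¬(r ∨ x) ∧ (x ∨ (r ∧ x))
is never true.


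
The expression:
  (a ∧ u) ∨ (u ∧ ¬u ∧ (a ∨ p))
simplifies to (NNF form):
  a ∧ u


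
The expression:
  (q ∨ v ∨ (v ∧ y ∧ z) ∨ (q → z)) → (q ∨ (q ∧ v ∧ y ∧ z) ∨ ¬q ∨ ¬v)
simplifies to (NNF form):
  True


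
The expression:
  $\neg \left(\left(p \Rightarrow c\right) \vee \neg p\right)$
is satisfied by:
  {p: True, c: False}


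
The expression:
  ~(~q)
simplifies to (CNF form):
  q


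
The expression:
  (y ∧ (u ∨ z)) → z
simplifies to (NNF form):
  z ∨ ¬u ∨ ¬y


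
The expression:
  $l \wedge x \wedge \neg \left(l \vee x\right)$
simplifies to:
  $\text{False}$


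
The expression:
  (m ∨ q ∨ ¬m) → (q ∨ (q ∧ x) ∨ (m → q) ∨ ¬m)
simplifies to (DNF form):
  q ∨ ¬m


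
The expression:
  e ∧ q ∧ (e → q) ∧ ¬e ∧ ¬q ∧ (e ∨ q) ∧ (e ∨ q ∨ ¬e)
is never true.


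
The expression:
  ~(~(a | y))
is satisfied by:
  {a: True, y: True}
  {a: True, y: False}
  {y: True, a: False}


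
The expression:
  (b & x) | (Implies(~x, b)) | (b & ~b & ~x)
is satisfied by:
  {b: True, x: True}
  {b: True, x: False}
  {x: True, b: False}


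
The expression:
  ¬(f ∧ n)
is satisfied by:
  {n: False, f: False}
  {f: True, n: False}
  {n: True, f: False}


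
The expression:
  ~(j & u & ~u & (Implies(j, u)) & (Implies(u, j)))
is always true.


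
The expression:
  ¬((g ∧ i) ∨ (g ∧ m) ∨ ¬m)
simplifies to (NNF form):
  m ∧ ¬g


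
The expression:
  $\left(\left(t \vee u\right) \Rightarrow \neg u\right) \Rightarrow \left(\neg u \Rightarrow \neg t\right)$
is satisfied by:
  {u: True, t: False}
  {t: False, u: False}
  {t: True, u: True}


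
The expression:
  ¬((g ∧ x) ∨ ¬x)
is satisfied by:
  {x: True, g: False}


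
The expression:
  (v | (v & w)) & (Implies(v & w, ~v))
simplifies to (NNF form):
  v & ~w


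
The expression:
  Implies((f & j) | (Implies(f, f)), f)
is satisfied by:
  {f: True}


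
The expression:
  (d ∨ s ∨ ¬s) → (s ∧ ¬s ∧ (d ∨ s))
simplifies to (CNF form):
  False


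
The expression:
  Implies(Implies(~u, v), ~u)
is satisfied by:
  {u: False}


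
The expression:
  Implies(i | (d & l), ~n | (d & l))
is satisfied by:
  {d: True, l: True, i: False, n: False}
  {d: True, l: False, i: False, n: False}
  {l: True, d: False, i: False, n: False}
  {d: False, l: False, i: False, n: False}
  {n: True, d: True, l: True, i: False}
  {n: True, d: True, l: False, i: False}
  {n: True, l: True, d: False, i: False}
  {n: True, l: False, d: False, i: False}
  {d: True, i: True, l: True, n: False}
  {d: True, i: True, l: False, n: False}
  {i: True, l: True, d: False, n: False}
  {i: True, d: False, l: False, n: False}
  {n: True, d: True, i: True, l: True}


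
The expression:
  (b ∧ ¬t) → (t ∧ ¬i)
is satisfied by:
  {t: True, b: False}
  {b: False, t: False}
  {b: True, t: True}


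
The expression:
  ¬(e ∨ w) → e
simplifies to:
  e ∨ w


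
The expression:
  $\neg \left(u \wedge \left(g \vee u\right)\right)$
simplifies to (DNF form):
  $\neg u$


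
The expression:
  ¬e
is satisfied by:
  {e: False}


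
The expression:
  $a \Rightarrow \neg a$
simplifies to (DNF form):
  $\neg a$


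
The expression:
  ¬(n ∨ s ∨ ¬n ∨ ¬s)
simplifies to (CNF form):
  False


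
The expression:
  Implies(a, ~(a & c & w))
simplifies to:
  ~a | ~c | ~w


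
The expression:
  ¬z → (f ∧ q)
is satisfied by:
  {z: True, f: True, q: True}
  {z: True, f: True, q: False}
  {z: True, q: True, f: False}
  {z: True, q: False, f: False}
  {f: True, q: True, z: False}


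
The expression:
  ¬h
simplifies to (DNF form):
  ¬h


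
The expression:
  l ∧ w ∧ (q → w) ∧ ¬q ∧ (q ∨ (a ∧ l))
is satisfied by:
  {a: True, w: True, l: True, q: False}


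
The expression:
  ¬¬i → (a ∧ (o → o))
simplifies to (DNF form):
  a ∨ ¬i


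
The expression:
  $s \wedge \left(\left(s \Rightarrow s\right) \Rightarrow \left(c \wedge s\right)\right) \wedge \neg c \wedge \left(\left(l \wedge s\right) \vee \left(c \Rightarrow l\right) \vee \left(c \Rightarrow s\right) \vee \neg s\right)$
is never true.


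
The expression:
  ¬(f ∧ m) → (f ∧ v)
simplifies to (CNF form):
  f ∧ (m ∨ v)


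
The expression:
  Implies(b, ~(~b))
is always true.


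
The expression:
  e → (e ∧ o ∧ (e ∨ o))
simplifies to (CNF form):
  o ∨ ¬e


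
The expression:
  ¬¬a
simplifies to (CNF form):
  a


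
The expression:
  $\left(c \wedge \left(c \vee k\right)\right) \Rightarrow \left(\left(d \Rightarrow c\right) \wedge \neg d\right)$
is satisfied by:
  {c: False, d: False}
  {d: True, c: False}
  {c: True, d: False}


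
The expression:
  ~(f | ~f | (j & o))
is never true.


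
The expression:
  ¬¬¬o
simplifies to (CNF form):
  ¬o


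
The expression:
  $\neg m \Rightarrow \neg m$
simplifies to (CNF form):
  $\text{True}$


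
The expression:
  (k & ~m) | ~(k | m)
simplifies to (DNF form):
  ~m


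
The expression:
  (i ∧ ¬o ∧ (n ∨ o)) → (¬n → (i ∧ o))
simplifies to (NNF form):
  True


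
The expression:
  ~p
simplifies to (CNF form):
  ~p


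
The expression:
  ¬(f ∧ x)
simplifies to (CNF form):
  ¬f ∨ ¬x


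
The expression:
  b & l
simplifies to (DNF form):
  b & l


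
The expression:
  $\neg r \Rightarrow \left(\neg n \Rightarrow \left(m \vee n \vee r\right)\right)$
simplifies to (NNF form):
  $m \vee n \vee r$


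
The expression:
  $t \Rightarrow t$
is always true.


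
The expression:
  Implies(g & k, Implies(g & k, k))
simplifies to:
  True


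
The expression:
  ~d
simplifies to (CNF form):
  ~d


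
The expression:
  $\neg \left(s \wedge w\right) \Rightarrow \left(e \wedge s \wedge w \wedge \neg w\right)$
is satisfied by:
  {w: True, s: True}


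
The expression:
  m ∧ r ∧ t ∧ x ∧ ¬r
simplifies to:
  False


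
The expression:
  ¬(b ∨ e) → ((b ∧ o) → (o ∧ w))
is always true.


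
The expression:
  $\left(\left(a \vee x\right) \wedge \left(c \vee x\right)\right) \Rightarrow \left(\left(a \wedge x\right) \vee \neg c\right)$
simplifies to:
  $\left(a \wedge x\right) \vee \left(\neg a \wedge \neg x\right) \vee \neg c$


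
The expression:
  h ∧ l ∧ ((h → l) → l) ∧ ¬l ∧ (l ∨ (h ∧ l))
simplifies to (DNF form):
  False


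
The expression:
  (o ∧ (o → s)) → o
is always true.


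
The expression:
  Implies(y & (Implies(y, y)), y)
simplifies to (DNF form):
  True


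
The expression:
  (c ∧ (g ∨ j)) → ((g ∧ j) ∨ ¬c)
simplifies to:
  (g ∧ j) ∨ (¬g ∧ ¬j) ∨ ¬c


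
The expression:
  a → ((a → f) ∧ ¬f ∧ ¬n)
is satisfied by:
  {a: False}


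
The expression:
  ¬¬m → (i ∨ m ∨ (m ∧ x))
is always true.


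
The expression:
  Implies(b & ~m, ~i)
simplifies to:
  m | ~b | ~i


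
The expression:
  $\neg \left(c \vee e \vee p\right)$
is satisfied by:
  {e: False, p: False, c: False}


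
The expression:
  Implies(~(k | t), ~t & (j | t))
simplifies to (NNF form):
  j | k | t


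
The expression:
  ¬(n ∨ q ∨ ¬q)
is never true.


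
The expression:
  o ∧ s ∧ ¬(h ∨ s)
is never true.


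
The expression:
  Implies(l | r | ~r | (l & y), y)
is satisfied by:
  {y: True}


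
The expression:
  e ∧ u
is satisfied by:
  {e: True, u: True}


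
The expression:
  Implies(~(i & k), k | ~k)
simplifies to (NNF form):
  True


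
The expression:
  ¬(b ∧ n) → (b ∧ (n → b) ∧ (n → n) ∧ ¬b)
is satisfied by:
  {b: True, n: True}


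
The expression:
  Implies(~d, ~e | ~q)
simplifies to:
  d | ~e | ~q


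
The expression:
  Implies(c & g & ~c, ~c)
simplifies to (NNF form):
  True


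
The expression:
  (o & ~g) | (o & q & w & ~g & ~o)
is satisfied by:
  {o: True, g: False}


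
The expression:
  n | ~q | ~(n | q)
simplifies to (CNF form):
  n | ~q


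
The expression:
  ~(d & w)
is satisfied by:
  {w: False, d: False}
  {d: True, w: False}
  {w: True, d: False}


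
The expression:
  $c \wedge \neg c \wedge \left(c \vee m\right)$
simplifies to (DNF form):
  $\text{False}$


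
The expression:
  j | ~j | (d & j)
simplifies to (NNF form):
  True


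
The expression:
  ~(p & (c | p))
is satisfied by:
  {p: False}


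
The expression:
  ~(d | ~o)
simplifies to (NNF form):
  o & ~d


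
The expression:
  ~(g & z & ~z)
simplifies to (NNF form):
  True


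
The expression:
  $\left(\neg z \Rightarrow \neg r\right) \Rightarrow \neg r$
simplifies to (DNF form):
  $\neg r \vee \neg z$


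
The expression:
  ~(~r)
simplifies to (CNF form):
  r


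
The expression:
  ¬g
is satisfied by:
  {g: False}


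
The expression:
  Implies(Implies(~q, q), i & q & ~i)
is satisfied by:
  {q: False}


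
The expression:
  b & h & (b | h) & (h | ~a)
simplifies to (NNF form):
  b & h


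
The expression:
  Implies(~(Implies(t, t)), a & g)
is always true.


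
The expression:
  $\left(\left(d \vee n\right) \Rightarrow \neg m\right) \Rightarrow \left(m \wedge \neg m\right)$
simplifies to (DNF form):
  $\left(d \wedge m\right) \vee \left(m \wedge n\right)$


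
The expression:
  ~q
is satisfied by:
  {q: False}


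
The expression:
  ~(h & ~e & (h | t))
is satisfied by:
  {e: True, h: False}
  {h: False, e: False}
  {h: True, e: True}


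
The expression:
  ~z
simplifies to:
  ~z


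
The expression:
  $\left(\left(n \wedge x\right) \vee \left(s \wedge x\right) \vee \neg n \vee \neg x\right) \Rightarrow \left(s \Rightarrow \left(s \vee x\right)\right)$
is always true.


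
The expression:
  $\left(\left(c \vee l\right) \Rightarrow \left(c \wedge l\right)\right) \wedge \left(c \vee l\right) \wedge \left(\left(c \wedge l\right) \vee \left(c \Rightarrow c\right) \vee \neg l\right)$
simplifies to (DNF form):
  $c \wedge l$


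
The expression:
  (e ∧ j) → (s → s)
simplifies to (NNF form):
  True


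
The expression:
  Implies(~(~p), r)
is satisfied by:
  {r: True, p: False}
  {p: False, r: False}
  {p: True, r: True}


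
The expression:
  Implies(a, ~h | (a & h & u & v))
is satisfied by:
  {v: True, u: True, h: False, a: False}
  {v: True, u: False, h: False, a: False}
  {u: True, v: False, h: False, a: False}
  {v: False, u: False, h: False, a: False}
  {a: True, v: True, u: True, h: False}
  {a: True, v: True, u: False, h: False}
  {a: True, u: True, v: False, h: False}
  {a: True, u: False, v: False, h: False}
  {v: True, h: True, u: True, a: False}
  {v: True, h: True, u: False, a: False}
  {h: True, u: True, v: False, a: False}
  {h: True, v: False, u: False, a: False}
  {a: True, v: True, h: True, u: True}


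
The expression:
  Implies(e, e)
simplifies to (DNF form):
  True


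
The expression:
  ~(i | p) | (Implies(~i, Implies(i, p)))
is always true.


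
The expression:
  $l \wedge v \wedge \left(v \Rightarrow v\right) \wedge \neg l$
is never true.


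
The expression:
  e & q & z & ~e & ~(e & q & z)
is never true.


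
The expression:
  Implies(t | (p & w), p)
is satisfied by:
  {p: True, t: False}
  {t: False, p: False}
  {t: True, p: True}


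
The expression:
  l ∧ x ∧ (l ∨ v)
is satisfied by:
  {x: True, l: True}


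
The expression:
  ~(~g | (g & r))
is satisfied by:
  {g: True, r: False}


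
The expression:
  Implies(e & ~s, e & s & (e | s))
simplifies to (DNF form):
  s | ~e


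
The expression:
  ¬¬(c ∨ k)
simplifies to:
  c ∨ k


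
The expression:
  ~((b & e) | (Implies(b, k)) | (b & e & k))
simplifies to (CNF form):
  b & ~e & ~k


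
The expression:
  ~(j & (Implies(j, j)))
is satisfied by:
  {j: False}


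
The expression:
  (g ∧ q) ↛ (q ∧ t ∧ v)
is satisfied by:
  {g: True, q: True, v: False, t: False}
  {g: True, t: True, q: True, v: False}
  {g: True, v: True, q: True, t: False}


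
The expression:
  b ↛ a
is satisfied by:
  {b: True, a: False}


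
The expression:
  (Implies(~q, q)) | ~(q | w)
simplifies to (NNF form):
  q | ~w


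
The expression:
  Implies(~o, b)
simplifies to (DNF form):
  b | o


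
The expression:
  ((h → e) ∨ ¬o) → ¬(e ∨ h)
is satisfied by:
  {o: True, e: False, h: False}
  {e: False, h: False, o: False}
  {o: True, h: True, e: False}


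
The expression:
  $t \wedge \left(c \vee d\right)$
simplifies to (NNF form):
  $t \wedge \left(c \vee d\right)$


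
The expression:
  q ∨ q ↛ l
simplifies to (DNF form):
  q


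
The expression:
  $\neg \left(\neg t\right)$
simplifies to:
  $t$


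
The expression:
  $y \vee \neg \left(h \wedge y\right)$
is always true.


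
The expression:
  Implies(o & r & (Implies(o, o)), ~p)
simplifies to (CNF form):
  ~o | ~p | ~r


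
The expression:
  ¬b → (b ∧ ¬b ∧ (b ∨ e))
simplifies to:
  b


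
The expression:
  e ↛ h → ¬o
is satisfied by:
  {h: True, e: False, o: False}
  {e: False, o: False, h: False}
  {h: True, o: True, e: False}
  {o: True, e: False, h: False}
  {h: True, e: True, o: False}
  {e: True, h: False, o: False}
  {h: True, o: True, e: True}


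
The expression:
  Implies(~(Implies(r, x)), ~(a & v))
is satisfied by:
  {x: True, v: False, a: False, r: False}
  {x: False, v: False, a: False, r: False}
  {r: True, x: True, v: False, a: False}
  {r: True, x: False, v: False, a: False}
  {x: True, a: True, r: False, v: False}
  {a: True, r: False, v: False, x: False}
  {r: True, a: True, x: True, v: False}
  {r: True, a: True, x: False, v: False}
  {x: True, v: True, r: False, a: False}
  {v: True, r: False, a: False, x: False}
  {x: True, r: True, v: True, a: False}
  {r: True, v: True, x: False, a: False}
  {x: True, a: True, v: True, r: False}
  {a: True, v: True, r: False, x: False}
  {r: True, a: True, v: True, x: True}


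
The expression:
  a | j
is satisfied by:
  {a: True, j: True}
  {a: True, j: False}
  {j: True, a: False}


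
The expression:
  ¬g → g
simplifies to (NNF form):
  g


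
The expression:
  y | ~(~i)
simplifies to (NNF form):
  i | y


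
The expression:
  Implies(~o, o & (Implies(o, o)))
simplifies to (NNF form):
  o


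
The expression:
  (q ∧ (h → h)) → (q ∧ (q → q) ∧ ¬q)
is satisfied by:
  {q: False}


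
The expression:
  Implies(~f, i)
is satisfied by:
  {i: True, f: True}
  {i: True, f: False}
  {f: True, i: False}


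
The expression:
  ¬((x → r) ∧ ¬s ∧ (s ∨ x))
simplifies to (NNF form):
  s ∨ ¬r ∨ ¬x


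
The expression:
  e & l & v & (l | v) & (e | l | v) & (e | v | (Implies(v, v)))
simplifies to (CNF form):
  e & l & v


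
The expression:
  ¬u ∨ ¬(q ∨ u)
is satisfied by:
  {u: False}


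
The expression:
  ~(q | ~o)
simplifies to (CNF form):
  o & ~q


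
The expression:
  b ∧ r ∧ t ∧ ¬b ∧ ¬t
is never true.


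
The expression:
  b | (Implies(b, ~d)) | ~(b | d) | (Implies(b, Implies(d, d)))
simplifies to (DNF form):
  True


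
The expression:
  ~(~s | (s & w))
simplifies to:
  s & ~w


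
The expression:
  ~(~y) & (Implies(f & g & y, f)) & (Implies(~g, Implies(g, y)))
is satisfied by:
  {y: True}


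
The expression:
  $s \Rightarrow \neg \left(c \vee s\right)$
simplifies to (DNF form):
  $\neg s$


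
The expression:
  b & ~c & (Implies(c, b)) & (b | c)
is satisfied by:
  {b: True, c: False}


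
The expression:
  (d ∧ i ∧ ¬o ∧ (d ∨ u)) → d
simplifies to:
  True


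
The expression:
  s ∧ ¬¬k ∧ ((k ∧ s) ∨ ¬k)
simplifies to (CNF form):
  k ∧ s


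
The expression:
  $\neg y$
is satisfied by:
  {y: False}


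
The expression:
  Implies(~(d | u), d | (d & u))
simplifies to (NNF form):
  d | u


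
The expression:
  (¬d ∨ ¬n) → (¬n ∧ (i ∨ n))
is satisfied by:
  {i: True, d: True, n: False}
  {i: True, d: False, n: False}
  {n: True, i: True, d: True}
  {n: True, d: True, i: False}


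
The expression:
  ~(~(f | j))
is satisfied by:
  {f: True, j: True}
  {f: True, j: False}
  {j: True, f: False}


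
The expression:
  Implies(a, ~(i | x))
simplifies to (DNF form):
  ~a | (~i & ~x)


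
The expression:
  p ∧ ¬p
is never true.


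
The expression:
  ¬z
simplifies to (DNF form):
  ¬z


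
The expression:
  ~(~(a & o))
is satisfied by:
  {a: True, o: True}


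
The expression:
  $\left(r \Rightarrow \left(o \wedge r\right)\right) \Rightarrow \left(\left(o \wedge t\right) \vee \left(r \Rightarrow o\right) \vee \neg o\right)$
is always true.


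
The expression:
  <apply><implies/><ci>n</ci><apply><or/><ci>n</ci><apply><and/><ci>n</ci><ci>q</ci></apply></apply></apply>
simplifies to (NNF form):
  <true/>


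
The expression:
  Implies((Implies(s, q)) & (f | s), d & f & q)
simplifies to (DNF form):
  (s & ~q) | (d & f & q) | (~f & ~s)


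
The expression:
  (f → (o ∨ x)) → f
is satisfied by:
  {f: True}


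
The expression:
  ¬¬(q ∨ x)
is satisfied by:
  {x: True, q: True}
  {x: True, q: False}
  {q: True, x: False}


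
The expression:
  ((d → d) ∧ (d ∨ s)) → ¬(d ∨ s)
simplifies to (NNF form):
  ¬d ∧ ¬s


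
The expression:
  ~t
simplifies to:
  ~t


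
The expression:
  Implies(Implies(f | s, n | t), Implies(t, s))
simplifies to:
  s | ~t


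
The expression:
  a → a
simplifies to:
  True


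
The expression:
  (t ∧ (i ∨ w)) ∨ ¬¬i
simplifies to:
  i ∨ (t ∧ w)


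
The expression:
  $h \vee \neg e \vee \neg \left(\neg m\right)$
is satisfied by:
  {h: True, m: True, e: False}
  {h: True, e: False, m: False}
  {m: True, e: False, h: False}
  {m: False, e: False, h: False}
  {h: True, m: True, e: True}
  {h: True, e: True, m: False}
  {m: True, e: True, h: False}


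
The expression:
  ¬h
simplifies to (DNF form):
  ¬h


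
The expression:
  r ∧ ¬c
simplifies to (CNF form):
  r ∧ ¬c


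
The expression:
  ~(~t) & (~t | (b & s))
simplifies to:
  b & s & t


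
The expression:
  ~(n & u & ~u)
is always true.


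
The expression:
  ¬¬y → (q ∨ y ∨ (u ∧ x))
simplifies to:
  True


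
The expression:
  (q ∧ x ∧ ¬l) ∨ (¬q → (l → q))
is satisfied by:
  {q: True, l: False}
  {l: False, q: False}
  {l: True, q: True}


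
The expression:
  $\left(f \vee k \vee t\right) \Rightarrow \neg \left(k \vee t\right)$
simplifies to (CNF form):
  $\neg k \wedge \neg t$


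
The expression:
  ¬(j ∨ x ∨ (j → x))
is never true.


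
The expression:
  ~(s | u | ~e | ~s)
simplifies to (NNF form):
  False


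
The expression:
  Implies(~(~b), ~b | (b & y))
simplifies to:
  y | ~b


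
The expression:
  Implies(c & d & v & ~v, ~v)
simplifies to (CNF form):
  True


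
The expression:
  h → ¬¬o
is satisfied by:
  {o: True, h: False}
  {h: False, o: False}
  {h: True, o: True}


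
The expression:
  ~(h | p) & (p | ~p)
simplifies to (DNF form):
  ~h & ~p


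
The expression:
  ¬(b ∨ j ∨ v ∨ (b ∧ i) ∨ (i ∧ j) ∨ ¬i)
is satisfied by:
  {i: True, v: False, j: False, b: False}


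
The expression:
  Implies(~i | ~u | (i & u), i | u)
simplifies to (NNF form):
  i | u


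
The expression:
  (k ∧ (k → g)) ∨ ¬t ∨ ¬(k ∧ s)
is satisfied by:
  {g: True, s: False, k: False, t: False}
  {g: False, s: False, k: False, t: False}
  {g: True, t: True, s: False, k: False}
  {t: True, g: False, s: False, k: False}
  {g: True, k: True, t: False, s: False}
  {k: True, t: False, s: False, g: False}
  {g: True, t: True, k: True, s: False}
  {t: True, k: True, g: False, s: False}
  {g: True, s: True, t: False, k: False}
  {s: True, t: False, k: False, g: False}
  {g: True, t: True, s: True, k: False}
  {t: True, s: True, g: False, k: False}
  {g: True, k: True, s: True, t: False}
  {k: True, s: True, t: False, g: False}
  {g: True, t: True, k: True, s: True}


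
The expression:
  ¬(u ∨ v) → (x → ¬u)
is always true.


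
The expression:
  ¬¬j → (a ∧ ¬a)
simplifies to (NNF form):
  ¬j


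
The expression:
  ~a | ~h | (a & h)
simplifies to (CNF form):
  True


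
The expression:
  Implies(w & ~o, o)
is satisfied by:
  {o: True, w: False}
  {w: False, o: False}
  {w: True, o: True}


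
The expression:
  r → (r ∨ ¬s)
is always true.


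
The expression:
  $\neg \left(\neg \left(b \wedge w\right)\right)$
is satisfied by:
  {w: True, b: True}


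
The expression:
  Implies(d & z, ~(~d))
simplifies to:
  True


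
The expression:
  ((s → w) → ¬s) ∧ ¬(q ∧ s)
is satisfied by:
  {q: False, s: False, w: False}
  {w: True, q: False, s: False}
  {q: True, w: False, s: False}
  {w: True, q: True, s: False}
  {s: True, w: False, q: False}


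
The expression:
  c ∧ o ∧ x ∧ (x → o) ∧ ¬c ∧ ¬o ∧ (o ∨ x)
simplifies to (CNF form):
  False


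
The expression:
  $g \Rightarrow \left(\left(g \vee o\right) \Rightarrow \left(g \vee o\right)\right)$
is always true.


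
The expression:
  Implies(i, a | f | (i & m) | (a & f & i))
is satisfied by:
  {a: True, m: True, f: True, i: False}
  {a: True, m: True, f: False, i: False}
  {a: True, f: True, m: False, i: False}
  {a: True, f: False, m: False, i: False}
  {m: True, f: True, a: False, i: False}
  {m: True, a: False, f: False, i: False}
  {m: False, f: True, a: False, i: False}
  {m: False, a: False, f: False, i: False}
  {a: True, i: True, m: True, f: True}
  {a: True, i: True, m: True, f: False}
  {a: True, i: True, f: True, m: False}
  {a: True, i: True, f: False, m: False}
  {i: True, m: True, f: True, a: False}
  {i: True, m: True, f: False, a: False}
  {i: True, f: True, m: False, a: False}


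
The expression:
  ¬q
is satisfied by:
  {q: False}


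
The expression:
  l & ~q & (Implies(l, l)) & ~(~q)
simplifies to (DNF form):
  False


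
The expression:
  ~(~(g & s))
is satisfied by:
  {s: True, g: True}


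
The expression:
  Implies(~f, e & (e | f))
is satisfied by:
  {e: True, f: True}
  {e: True, f: False}
  {f: True, e: False}


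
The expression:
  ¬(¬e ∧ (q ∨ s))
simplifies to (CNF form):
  (e ∨ ¬q) ∧ (e ∨ ¬s)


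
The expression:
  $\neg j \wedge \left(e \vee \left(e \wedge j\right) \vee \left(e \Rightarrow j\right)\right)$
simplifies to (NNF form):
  $\neg j$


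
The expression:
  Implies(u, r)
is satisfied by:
  {r: True, u: False}
  {u: False, r: False}
  {u: True, r: True}


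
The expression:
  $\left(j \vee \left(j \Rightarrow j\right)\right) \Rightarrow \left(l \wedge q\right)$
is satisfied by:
  {q: True, l: True}


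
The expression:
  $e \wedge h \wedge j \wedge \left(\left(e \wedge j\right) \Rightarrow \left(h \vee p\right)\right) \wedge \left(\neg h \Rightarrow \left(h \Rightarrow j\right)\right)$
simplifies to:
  $e \wedge h \wedge j$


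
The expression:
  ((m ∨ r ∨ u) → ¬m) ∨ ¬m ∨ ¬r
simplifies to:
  ¬m ∨ ¬r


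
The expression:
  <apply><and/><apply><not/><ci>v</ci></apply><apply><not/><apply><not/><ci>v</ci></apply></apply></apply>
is never true.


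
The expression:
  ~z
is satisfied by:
  {z: False}


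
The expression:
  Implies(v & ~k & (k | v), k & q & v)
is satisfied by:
  {k: True, v: False}
  {v: False, k: False}
  {v: True, k: True}


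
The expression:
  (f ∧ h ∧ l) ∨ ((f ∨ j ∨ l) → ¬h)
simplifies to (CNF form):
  (f ∨ ¬f ∨ ¬h) ∧ (f ∨ ¬h ∨ ¬j) ∧ (f ∨ ¬h ∨ ¬l) ∧ (l ∨ ¬f ∨ ¬h) ∧ (l ∨ ¬h ∨ ¬j) ∧ (l ∨ ¬h ∨ ¬l)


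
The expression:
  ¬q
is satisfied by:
  {q: False}


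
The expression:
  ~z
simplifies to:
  ~z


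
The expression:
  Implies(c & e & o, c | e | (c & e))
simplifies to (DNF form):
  True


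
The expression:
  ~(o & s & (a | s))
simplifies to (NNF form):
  ~o | ~s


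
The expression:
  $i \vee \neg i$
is always true.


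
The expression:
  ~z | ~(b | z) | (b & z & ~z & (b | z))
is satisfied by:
  {z: False}


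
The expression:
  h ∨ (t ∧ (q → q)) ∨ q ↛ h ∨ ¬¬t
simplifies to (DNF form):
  h ∨ q ∨ t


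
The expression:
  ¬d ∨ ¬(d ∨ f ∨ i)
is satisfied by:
  {d: False}


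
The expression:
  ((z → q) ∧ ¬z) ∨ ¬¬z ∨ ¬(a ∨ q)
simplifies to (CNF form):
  True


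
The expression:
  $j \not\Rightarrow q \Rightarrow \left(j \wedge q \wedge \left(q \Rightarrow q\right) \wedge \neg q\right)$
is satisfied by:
  {q: True, j: False}
  {j: False, q: False}
  {j: True, q: True}


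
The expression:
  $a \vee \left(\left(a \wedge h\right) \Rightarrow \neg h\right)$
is always true.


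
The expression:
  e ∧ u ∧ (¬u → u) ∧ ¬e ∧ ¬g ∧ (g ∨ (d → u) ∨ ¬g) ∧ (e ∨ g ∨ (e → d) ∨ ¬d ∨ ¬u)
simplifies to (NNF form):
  False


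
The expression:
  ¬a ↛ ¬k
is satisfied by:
  {k: True, a: False}


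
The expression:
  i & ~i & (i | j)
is never true.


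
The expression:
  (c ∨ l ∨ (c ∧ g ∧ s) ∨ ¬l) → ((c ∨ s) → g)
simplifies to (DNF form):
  g ∨ (¬c ∧ ¬s)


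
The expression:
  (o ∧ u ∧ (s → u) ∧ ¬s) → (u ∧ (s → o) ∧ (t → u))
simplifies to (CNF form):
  True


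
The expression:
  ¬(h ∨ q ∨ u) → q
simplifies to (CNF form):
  h ∨ q ∨ u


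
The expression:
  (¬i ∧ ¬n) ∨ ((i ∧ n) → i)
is always true.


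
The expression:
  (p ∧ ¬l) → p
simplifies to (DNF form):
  True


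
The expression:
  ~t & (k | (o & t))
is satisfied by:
  {k: True, t: False}


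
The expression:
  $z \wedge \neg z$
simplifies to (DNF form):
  $\text{False}$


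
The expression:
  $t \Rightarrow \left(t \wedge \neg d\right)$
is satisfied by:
  {t: False, d: False}
  {d: True, t: False}
  {t: True, d: False}


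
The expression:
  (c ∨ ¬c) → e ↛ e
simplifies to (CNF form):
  False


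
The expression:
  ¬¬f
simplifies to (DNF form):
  f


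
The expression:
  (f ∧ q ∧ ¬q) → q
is always true.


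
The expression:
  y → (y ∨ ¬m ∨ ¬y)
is always true.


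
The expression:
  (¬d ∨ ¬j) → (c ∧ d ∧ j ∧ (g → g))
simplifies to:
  d ∧ j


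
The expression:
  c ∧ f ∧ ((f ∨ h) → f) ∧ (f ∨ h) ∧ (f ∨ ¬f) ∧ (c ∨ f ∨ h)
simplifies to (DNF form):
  c ∧ f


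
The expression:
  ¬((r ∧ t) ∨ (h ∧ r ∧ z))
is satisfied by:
  {t: False, h: False, r: False, z: False}
  {z: True, t: False, h: False, r: False}
  {h: True, z: False, t: False, r: False}
  {z: True, h: True, t: False, r: False}
  {t: True, z: False, h: False, r: False}
  {z: True, t: True, h: False, r: False}
  {h: True, t: True, z: False, r: False}
  {z: True, h: True, t: True, r: False}
  {r: True, z: False, t: False, h: False}
  {r: True, z: True, t: False, h: False}
  {r: True, h: True, z: False, t: False}


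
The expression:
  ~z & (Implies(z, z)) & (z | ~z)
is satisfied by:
  {z: False}


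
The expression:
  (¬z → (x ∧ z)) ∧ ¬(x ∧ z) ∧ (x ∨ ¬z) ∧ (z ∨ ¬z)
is never true.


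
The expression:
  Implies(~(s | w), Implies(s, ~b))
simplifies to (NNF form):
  True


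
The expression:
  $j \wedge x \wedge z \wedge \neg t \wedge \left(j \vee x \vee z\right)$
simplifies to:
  $j \wedge x \wedge z \wedge \neg t$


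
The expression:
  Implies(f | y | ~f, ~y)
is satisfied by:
  {y: False}


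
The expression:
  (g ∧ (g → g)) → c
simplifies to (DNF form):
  c ∨ ¬g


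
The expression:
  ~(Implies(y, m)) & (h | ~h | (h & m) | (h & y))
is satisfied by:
  {y: True, m: False}


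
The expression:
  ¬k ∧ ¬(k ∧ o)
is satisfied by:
  {k: False}


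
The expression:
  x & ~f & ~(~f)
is never true.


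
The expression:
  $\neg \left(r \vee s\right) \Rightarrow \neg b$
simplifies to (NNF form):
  $r \vee s \vee \neg b$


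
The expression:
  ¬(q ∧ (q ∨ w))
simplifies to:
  ¬q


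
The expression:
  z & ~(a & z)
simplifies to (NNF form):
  z & ~a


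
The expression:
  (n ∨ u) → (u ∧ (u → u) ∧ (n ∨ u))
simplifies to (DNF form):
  u ∨ ¬n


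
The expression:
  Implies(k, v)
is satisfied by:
  {v: True, k: False}
  {k: False, v: False}
  {k: True, v: True}


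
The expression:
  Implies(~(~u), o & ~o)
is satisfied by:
  {u: False}


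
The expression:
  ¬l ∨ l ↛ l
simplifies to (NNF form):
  ¬l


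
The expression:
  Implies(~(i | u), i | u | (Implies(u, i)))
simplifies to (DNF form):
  True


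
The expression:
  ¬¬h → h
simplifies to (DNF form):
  True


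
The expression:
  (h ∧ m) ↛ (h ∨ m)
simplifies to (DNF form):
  False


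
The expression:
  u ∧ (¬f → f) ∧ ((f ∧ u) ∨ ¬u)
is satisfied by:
  {u: True, f: True}


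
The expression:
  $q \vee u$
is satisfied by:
  {q: True, u: True}
  {q: True, u: False}
  {u: True, q: False}


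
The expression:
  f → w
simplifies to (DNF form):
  w ∨ ¬f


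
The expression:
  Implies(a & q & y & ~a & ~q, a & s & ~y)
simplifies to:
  True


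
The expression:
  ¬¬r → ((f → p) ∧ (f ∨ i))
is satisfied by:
  {i: True, p: True, f: False, r: False}
  {i: True, p: False, f: False, r: False}
  {p: True, i: False, f: False, r: False}
  {i: False, p: False, f: False, r: False}
  {i: True, f: True, p: True, r: False}
  {i: True, f: True, p: False, r: False}
  {f: True, p: True, i: False, r: False}
  {f: True, i: False, p: False, r: False}
  {i: True, r: True, p: True, f: False}
  {i: True, r: True, p: False, f: False}
  {i: True, r: True, f: True, p: True}
  {r: True, f: True, p: True, i: False}


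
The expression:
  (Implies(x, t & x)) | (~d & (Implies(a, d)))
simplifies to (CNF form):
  (t | ~a | ~x) & (t | ~d | ~x)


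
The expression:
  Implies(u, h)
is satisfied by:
  {h: True, u: False}
  {u: False, h: False}
  {u: True, h: True}


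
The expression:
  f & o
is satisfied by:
  {f: True, o: True}


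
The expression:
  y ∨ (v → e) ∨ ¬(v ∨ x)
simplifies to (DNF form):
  e ∨ y ∨ ¬v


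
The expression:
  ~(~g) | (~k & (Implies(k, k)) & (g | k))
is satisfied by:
  {g: True}


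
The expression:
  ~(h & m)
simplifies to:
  ~h | ~m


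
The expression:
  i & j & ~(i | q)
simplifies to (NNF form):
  False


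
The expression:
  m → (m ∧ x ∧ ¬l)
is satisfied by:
  {x: True, l: False, m: False}
  {l: False, m: False, x: False}
  {x: True, l: True, m: False}
  {l: True, x: False, m: False}
  {m: True, x: True, l: False}


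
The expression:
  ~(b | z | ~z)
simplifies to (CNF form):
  False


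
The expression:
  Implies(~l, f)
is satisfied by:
  {l: True, f: True}
  {l: True, f: False}
  {f: True, l: False}


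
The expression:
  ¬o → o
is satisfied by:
  {o: True}


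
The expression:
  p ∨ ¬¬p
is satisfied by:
  {p: True}


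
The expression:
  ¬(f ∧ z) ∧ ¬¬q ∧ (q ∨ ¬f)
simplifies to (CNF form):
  q ∧ (¬f ∨ ¬z)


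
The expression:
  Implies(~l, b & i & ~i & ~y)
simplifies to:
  l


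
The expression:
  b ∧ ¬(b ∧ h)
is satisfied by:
  {b: True, h: False}


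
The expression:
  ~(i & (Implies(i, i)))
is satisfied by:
  {i: False}


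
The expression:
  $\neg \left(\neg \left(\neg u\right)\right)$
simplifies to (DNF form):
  $\neg u$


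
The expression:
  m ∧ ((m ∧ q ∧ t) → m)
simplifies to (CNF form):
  m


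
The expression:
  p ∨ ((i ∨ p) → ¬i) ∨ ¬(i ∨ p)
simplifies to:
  p ∨ ¬i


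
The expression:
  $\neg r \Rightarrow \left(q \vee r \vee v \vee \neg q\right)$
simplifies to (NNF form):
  $\text{True}$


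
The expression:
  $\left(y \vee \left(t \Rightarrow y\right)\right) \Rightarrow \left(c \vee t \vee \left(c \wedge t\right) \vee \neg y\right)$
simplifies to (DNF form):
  $c \vee t \vee \neg y$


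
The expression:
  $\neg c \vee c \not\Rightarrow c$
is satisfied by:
  {c: False}


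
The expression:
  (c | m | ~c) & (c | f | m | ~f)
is always true.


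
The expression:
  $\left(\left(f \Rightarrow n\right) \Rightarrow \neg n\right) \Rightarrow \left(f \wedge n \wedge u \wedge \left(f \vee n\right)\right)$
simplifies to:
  $n$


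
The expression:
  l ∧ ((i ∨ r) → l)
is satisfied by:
  {l: True}


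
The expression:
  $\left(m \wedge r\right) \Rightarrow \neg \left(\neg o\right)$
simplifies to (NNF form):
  $o \vee \neg m \vee \neg r$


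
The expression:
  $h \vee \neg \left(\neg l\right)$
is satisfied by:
  {l: True, h: True}
  {l: True, h: False}
  {h: True, l: False}


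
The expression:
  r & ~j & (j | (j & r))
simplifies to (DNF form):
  False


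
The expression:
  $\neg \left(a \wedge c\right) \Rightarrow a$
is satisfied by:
  {a: True}


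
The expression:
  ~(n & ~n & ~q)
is always true.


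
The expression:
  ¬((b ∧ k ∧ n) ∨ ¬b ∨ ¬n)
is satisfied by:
  {b: True, n: True, k: False}


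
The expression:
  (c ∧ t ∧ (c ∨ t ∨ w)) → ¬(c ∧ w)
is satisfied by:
  {w: False, c: False, t: False}
  {t: True, w: False, c: False}
  {c: True, w: False, t: False}
  {t: True, c: True, w: False}
  {w: True, t: False, c: False}
  {t: True, w: True, c: False}
  {c: True, w: True, t: False}


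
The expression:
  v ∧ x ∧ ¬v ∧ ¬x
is never true.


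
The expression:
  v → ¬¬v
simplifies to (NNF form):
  True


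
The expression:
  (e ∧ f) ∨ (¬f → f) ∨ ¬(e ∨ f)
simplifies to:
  f ∨ ¬e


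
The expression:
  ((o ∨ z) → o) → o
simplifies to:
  o ∨ z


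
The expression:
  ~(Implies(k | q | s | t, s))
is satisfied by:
  {t: True, k: True, q: True, s: False}
  {t: True, k: True, q: False, s: False}
  {t: True, q: True, k: False, s: False}
  {t: True, q: False, k: False, s: False}
  {k: True, q: True, t: False, s: False}
  {k: True, q: False, t: False, s: False}
  {q: True, t: False, k: False, s: False}


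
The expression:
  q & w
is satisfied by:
  {w: True, q: True}


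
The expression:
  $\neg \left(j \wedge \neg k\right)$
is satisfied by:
  {k: True, j: False}
  {j: False, k: False}
  {j: True, k: True}


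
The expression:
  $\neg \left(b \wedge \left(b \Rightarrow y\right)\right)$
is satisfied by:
  {y: False, b: False}
  {b: True, y: False}
  {y: True, b: False}


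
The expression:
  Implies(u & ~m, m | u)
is always true.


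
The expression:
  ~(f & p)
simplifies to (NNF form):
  ~f | ~p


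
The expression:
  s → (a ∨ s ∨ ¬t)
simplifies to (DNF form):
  True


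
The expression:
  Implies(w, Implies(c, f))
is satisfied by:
  {f: True, w: False, c: False}
  {w: False, c: False, f: False}
  {f: True, c: True, w: False}
  {c: True, w: False, f: False}
  {f: True, w: True, c: False}
  {w: True, f: False, c: False}
  {f: True, c: True, w: True}
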